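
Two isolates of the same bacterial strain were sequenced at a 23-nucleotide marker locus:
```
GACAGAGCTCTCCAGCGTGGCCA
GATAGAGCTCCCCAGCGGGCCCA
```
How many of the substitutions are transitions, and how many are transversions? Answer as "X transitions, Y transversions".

Transitions (purine↔purine or pyrimidine↔pyrimidine): 3 C→T, 11 T→C.
Transversions (purine↔pyrimidine): 18 T→G, 20 G→C.

2 transitions, 2 transversions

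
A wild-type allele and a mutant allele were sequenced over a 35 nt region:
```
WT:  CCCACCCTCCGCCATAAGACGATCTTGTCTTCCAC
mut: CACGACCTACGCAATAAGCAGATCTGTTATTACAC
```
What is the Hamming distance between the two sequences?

11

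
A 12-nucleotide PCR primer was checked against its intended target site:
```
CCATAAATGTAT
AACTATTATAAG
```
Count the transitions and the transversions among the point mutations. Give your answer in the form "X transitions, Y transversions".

Transitions (purine↔purine or pyrimidine↔pyrimidine): none.
Transversions (purine↔pyrimidine): 1 C→A, 2 C→A, 3 A→C, 6 A→T, 7 A→T, 8 T→A, 9 G→T, 10 T→A, 12 T→G.

0 transitions, 9 transversions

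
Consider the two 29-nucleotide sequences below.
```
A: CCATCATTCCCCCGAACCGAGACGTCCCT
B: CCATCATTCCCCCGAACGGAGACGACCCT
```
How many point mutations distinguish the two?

2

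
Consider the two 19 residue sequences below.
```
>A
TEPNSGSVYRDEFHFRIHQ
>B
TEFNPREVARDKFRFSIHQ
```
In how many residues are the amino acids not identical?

The sequences differ at residues 3, 5, 6, 7, 9, 12, 14, 16 (1-based) — 8 in total.

8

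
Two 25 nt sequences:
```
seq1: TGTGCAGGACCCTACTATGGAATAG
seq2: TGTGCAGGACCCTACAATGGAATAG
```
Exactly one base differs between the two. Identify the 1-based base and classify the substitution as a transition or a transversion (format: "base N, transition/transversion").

base 16, transversion

Base 16 changes T→A. T is a pyrimidine and A is a purine, so this is a transversion.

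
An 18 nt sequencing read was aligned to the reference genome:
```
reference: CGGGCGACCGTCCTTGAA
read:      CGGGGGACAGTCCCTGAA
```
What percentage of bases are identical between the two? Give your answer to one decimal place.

3 positions differ (5, 9, 14), so 15 of 18 match: 15/18 = 83.33%.

83.3%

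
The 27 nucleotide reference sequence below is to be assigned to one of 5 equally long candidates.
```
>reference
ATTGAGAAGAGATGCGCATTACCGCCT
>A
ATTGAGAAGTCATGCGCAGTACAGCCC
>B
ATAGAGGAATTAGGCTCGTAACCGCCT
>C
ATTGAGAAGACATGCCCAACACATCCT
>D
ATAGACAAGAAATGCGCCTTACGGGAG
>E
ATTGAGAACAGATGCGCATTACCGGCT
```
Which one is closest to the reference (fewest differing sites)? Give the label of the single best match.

Hamming distances to reference — A: 5; B: 9; C: 6; D: 8; E: 2.
Smallest is E with 2 mismatches.

E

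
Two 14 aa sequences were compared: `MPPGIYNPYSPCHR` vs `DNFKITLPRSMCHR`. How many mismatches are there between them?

8

The sequences differ at positions 1, 2, 3, 4, 6, 7, 9, 11 (1-based) — 8 in total.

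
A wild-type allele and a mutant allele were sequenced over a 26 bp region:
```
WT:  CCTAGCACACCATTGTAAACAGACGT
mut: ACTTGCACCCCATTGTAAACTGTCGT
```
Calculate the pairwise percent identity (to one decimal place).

80.8%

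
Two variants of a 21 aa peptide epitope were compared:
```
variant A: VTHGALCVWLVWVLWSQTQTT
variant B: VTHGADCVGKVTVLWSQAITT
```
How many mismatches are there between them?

The sequences differ at residues 6, 9, 10, 12, 18, 19 (1-based) — 6 in total.

6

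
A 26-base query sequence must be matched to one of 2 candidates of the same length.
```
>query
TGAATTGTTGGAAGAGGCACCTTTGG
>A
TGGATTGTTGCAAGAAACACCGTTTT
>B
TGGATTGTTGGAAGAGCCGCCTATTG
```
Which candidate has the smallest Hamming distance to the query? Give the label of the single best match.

Hamming distances to query — A: 7; B: 5.
Smallest is B with 5 mismatches.

B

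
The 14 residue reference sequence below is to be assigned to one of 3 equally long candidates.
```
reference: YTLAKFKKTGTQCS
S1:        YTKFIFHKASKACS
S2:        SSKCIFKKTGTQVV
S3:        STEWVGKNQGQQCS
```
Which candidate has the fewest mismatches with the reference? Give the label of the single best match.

S1 differs at 8 residues; S2 differs at 7 residues; S3 differs at 8 residues. The closest is S2.

S2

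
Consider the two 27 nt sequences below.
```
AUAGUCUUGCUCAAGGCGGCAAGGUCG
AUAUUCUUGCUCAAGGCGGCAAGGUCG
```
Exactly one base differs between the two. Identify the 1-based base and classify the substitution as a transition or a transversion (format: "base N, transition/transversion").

Base 4 changes G→U. G is a purine and U is a pyrimidine, so this is a transversion.

base 4, transversion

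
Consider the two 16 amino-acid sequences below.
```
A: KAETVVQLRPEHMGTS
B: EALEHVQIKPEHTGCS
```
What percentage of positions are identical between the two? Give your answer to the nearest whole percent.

50%

Mismatches at positions 1, 3, 4, 5, 8, 9, 13, 15 (1-based): 8 of 16.
Identical positions: 8/16 = 50% → 50%.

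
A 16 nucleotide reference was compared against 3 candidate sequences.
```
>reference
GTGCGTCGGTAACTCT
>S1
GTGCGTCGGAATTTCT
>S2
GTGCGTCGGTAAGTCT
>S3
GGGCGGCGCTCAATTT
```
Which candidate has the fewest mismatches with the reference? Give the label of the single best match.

Hamming distances to reference — S1: 3; S2: 1; S3: 6.
Smallest is S2 with 1 mismatch.

S2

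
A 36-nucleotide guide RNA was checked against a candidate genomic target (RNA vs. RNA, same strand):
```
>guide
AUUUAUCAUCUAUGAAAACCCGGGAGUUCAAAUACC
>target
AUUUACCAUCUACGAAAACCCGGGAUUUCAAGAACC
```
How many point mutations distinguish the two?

5

The sequences differ at bases 6, 13, 26, 32, 33 (1-based) — 5 in total.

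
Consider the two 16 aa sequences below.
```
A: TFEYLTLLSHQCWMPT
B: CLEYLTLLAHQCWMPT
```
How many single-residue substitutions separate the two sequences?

3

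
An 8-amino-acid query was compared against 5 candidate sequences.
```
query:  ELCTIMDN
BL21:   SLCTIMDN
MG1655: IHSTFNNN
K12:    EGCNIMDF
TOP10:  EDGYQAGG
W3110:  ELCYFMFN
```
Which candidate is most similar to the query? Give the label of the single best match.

BL21 differs at 1 residue; MG1655 differs at 6 residues; K12 differs at 3 residues; TOP10 differs at 7 residues; W3110 differs at 3 residues. The closest is BL21.

BL21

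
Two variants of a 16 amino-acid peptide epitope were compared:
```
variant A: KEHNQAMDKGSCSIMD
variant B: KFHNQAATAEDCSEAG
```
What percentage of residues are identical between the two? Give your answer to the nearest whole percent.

Mismatches at positions 2, 7, 8, 9, 10, 11, 14, 15, 16 (1-based): 9 of 16.
Identical positions: 7/16 = 43.75% → 44%.

44%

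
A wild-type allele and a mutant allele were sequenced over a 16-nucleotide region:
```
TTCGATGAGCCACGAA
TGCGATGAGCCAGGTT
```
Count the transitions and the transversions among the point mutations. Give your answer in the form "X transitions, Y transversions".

0 transitions, 4 transversions

Mismatches (1-based):
site 2: T→G (pyrimidine→purine, transversion)
site 13: C→G (pyrimidine→purine, transversion)
site 15: A→T (purine→pyrimidine, transversion)
site 16: A→T (purine→pyrimidine, transversion)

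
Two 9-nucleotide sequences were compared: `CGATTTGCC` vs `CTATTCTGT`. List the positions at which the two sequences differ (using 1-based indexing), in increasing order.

Differences at position 2 (G→T), position 6 (T→C), position 7 (G→T), position 8 (C→G), position 9 (C→T).

2, 6, 7, 8, 9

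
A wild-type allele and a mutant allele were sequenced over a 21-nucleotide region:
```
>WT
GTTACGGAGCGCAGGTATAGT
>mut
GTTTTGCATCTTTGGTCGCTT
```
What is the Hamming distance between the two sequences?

The sequences differ at positions 4, 5, 7, 9, 11, 12, 13, 17, 18, 19, 20 (1-based) — 11 in total.

11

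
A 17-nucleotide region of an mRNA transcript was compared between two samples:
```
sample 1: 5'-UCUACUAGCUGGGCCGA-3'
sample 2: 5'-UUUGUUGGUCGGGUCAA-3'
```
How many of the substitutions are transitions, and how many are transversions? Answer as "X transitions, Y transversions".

8 transitions, 0 transversions

Transitions (purine↔purine or pyrimidine↔pyrimidine): 2 C→U, 4 A→G, 5 C→U, 7 A→G, 9 C→U, 10 U→C, 14 C→U, 16 G→A.
Transversions (purine↔pyrimidine): none.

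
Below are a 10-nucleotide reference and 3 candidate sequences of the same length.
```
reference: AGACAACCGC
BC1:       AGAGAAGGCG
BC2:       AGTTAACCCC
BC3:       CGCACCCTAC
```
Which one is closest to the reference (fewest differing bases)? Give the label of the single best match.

BC2

BC1 differs at 5 bases; BC2 differs at 3 bases; BC3 differs at 7 bases. The closest is BC2.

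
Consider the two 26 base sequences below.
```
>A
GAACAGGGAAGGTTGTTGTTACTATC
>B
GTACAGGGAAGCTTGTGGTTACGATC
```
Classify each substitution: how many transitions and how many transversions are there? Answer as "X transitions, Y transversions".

0 transitions, 4 transversions

Transitions (purine↔purine or pyrimidine↔pyrimidine): none.
Transversions (purine↔pyrimidine): 2 A→T, 12 G→C, 17 T→G, 23 T→G.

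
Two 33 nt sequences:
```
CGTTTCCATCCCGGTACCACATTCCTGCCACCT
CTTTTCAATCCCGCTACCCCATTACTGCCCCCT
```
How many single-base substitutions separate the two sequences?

6

Comparing position by position, 6 bases differ: 2 (G/T), 7 (C/A), 14 (G/C), 19 (A/C), 24 (C/A), 30 (A/C).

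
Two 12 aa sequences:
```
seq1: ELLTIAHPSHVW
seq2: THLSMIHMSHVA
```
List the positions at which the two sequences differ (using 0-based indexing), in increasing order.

Differences at position 0 (E→T), position 1 (L→H), position 3 (T→S), position 4 (I→M), position 5 (A→I), position 7 (P→M), position 11 (W→A).

0, 1, 3, 4, 5, 7, 11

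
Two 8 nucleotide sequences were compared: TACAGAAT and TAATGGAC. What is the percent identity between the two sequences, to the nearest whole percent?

4 positions differ (3, 4, 6, 8), so 4 of 8 match: 4/8 = 50%.

50%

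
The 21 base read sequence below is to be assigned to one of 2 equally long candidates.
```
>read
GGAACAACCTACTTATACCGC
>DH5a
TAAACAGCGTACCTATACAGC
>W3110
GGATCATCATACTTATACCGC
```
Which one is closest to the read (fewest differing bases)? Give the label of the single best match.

DH5a differs at 6 bases; W3110 differs at 3 bases. The closest is W3110.

W3110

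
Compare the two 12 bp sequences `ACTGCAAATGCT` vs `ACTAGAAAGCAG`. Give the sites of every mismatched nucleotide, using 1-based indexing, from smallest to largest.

4, 5, 9, 10, 11, 12

Differences at site 4 (G→A), site 5 (C→G), site 9 (T→G), site 10 (G→C), site 11 (C→A), site 12 (T→G).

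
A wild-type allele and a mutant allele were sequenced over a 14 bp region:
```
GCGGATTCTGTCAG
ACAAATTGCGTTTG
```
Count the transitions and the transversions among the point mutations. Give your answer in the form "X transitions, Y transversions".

5 transitions, 2 transversions

Mismatches (1-based):
site 1: G→A (purine→purine, transition)
site 3: G→A (purine→purine, transition)
site 4: G→A (purine→purine, transition)
site 8: C→G (pyrimidine→purine, transversion)
site 9: T→C (pyrimidine→pyrimidine, transition)
site 12: C→T (pyrimidine→pyrimidine, transition)
site 13: A→T (purine→pyrimidine, transversion)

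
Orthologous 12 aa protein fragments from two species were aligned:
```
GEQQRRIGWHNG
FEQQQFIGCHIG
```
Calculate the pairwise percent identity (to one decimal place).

58.3%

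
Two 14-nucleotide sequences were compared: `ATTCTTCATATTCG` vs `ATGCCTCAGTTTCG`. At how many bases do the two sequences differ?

Comparing position by position, 4 bases differ: 3 (T/G), 5 (T/C), 9 (T/G), 10 (A/T).

4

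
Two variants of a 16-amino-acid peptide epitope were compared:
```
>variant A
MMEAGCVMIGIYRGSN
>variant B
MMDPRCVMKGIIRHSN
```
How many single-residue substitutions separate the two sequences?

6

Mismatches (1-based): position 3: E→D; position 4: A→P; position 5: G→R; position 9: I→K; position 12: Y→I; position 14: G→H.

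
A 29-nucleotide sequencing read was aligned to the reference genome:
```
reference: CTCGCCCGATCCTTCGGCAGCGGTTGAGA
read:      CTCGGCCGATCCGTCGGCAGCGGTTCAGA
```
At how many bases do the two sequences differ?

3

Comparing position by position, 3 bases differ: 5 (C/G), 13 (T/G), 26 (G/C).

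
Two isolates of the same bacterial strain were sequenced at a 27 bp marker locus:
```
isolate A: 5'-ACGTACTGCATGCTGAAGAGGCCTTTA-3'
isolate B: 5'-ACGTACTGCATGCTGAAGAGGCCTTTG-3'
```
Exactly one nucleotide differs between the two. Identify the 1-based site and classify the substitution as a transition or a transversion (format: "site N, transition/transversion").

Site 27 changes A→G. A is a purine and G is a purine, so this is a transition.

site 27, transition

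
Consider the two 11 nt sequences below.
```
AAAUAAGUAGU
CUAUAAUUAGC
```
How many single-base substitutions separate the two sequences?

The sequences differ at sites 1, 2, 7, 11 (1-based) — 4 in total.

4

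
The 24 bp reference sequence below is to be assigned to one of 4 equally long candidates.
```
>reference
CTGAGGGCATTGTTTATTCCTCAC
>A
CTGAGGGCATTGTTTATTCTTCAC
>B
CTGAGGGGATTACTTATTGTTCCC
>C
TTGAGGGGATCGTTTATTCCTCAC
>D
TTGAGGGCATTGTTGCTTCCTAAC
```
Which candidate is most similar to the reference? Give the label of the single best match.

A

A differs at 1 site; B differs at 6 sites; C differs at 3 sites; D differs at 4 sites. The closest is A.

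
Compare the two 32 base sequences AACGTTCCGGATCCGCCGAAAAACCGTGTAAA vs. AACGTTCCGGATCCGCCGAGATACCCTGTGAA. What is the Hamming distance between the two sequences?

4

Mismatches (1-based): position 20: A→G; position 22: A→T; position 26: G→C; position 30: A→G.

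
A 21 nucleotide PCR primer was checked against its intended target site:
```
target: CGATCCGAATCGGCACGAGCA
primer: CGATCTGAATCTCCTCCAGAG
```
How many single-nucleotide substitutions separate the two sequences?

7

The sequences differ at sites 6, 12, 13, 15, 17, 20, 21 (1-based) — 7 in total.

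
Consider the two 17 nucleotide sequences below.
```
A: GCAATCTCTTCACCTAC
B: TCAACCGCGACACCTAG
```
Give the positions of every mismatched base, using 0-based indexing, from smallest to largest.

0, 4, 6, 8, 9, 16

Differences at position 0 (G→T), position 4 (T→C), position 6 (T→G), position 8 (T→G), position 9 (T→A), position 16 (C→G).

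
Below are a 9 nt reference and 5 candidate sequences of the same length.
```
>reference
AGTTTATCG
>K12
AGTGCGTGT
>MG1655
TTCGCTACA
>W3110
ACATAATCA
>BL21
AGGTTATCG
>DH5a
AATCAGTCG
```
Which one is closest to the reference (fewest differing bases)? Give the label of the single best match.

BL21

K12 differs at 5 bases; MG1655 differs at 8 bases; W3110 differs at 4 bases; BL21 differs at 1 base; DH5a differs at 4 bases. The closest is BL21.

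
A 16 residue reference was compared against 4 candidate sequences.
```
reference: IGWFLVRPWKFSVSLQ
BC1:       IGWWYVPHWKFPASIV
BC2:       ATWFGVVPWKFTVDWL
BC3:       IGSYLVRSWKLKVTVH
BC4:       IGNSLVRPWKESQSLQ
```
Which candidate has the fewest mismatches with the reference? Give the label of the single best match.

BC4

Hamming distances to reference — BC1: 8; BC2: 8; BC3: 8; BC4: 4.
Smallest is BC4 with 4 mismatches.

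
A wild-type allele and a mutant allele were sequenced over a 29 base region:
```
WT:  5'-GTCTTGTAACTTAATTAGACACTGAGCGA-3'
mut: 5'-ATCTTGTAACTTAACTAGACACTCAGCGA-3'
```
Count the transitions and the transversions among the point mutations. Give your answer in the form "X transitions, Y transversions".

Mismatches (1-based):
position 1: G→A (purine→purine, transition)
position 15: T→C (pyrimidine→pyrimidine, transition)
position 24: G→C (purine→pyrimidine, transversion)

2 transitions, 1 transversion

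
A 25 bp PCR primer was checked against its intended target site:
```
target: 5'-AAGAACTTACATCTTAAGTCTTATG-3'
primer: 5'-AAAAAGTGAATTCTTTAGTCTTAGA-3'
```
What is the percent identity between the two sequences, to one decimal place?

Mismatches at positions 3, 6, 8, 10, 11, 16, 24, 25 (1-based): 8 of 25.
Identical positions: 17/25 = 68% → 68.0%.

68.0%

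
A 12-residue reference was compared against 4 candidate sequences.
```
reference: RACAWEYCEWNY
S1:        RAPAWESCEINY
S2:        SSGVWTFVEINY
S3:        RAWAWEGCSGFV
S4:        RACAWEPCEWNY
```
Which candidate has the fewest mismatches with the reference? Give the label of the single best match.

S4

Hamming distances to reference — S1: 3; S2: 8; S3: 6; S4: 1.
Smallest is S4 with 1 mismatch.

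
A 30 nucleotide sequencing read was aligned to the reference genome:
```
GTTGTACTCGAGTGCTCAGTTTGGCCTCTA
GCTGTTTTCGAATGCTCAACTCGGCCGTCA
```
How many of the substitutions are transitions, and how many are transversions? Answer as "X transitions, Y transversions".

8 transitions, 2 transversions

Mismatches (1-based):
base 2: T→C (pyrimidine→pyrimidine, transition)
base 6: A→T (purine→pyrimidine, transversion)
base 7: C→T (pyrimidine→pyrimidine, transition)
base 12: G→A (purine→purine, transition)
base 19: G→A (purine→purine, transition)
base 20: T→C (pyrimidine→pyrimidine, transition)
base 22: T→C (pyrimidine→pyrimidine, transition)
base 27: T→G (pyrimidine→purine, transversion)
base 28: C→T (pyrimidine→pyrimidine, transition)
base 29: T→C (pyrimidine→pyrimidine, transition)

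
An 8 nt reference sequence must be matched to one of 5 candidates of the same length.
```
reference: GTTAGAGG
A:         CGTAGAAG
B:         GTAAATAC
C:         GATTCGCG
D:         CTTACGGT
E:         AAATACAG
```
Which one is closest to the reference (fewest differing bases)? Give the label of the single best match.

A

Hamming distances to reference — A: 3; B: 5; C: 5; D: 4; E: 7.
Smallest is A with 3 mismatches.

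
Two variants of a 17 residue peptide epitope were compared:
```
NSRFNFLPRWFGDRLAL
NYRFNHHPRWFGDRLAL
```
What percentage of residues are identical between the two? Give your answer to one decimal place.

82.4%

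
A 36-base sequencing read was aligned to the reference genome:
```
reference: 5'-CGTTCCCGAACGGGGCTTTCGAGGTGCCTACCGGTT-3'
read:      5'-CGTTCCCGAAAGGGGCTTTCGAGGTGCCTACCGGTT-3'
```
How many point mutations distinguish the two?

1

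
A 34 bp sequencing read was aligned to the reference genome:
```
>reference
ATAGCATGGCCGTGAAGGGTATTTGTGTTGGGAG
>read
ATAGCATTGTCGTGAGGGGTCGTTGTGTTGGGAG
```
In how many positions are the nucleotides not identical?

5

Mismatches (1-based): position 8: G→T; position 10: C→T; position 16: A→G; position 21: A→C; position 22: T→G.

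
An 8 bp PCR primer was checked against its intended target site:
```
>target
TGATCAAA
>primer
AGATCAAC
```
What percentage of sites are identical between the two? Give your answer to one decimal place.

2 positions differ (1, 8), so 6 of 8 match: 6/8 = 75%.

75.0%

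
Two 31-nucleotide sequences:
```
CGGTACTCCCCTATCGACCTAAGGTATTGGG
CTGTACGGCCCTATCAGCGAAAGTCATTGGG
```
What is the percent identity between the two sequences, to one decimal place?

71.0%

Mismatches at positions 2, 7, 8, 16, 17, 19, 20, 24, 25 (1-based): 9 of 31.
Identical positions: 22/31 = 70.97% → 71.0%.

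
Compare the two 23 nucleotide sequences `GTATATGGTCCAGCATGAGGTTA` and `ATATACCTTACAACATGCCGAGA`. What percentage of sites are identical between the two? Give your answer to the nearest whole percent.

57%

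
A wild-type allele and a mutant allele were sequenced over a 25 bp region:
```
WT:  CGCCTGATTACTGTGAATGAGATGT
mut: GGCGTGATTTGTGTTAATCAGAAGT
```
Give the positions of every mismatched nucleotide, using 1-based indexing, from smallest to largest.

1, 4, 10, 11, 15, 19, 23

Differences at position 1 (C→G), position 4 (C→G), position 10 (A→T), position 11 (C→G), position 15 (G→T), position 19 (G→C), position 23 (T→A).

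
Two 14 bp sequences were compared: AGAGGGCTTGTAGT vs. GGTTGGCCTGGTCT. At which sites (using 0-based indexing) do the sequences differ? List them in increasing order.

0, 2, 3, 7, 10, 11, 12

Differences at site 0 (A→G), site 2 (A→T), site 3 (G→T), site 7 (T→C), site 10 (T→G), site 11 (A→T), site 12 (G→C).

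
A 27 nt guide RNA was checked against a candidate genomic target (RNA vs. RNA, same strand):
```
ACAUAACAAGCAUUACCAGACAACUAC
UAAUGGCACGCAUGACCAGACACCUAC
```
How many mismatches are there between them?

7

The sequences differ at positions 1, 2, 5, 6, 9, 14, 23 (1-based) — 7 in total.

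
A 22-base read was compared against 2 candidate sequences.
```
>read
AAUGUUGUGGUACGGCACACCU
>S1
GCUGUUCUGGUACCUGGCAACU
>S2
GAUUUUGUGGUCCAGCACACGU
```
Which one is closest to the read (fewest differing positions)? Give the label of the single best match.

Hamming distances to read — S1: 8; S2: 5.
Smallest is S2 with 5 mismatches.

S2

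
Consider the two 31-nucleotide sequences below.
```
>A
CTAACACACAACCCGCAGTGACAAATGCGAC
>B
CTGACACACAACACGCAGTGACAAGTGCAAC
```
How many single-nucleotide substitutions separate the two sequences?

4

Comparing position by position, 4 sites differ: 3 (A/G), 13 (C/A), 25 (A/G), 29 (G/A).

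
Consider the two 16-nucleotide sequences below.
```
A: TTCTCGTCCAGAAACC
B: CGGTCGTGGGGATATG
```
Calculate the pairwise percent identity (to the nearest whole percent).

44%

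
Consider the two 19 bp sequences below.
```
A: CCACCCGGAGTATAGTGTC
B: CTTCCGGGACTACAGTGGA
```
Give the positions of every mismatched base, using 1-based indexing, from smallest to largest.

2, 3, 6, 10, 13, 18, 19

Differences at position 2 (C→T), position 3 (A→T), position 6 (C→G), position 10 (G→C), position 13 (T→C), position 18 (T→G), position 19 (C→A).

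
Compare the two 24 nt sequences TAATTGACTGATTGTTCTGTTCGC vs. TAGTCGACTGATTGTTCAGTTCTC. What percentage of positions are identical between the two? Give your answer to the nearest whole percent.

Mismatches at positions 3, 5, 18, 23 (1-based): 4 of 24.
Identical positions: 20/24 = 83.33% → 83%.

83%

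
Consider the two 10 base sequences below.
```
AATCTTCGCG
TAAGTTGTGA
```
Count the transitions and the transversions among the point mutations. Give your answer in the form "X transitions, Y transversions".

Transitions (purine↔purine or pyrimidine↔pyrimidine): 10 G→A.
Transversions (purine↔pyrimidine): 1 A→T, 3 T→A, 4 C→G, 7 C→G, 8 G→T, 9 C→G.

1 transition, 6 transversions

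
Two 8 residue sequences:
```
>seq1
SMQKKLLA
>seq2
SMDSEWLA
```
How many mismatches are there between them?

4

The sequences differ at positions 3, 4, 5, 6 (1-based) — 4 in total.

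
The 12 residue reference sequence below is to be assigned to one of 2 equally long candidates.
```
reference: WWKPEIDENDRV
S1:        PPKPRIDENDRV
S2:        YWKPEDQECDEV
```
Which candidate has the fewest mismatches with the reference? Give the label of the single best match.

Hamming distances to reference — S1: 3; S2: 5.
Smallest is S1 with 3 mismatches.

S1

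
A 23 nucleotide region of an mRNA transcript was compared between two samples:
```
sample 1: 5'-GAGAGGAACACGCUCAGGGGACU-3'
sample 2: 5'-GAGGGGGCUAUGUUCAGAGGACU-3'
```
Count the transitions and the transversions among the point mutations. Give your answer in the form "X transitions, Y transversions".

6 transitions, 1 transversion

Transitions (purine↔purine or pyrimidine↔pyrimidine): 4 A→G, 7 A→G, 9 C→U, 11 C→U, 13 C→U, 18 G→A.
Transversions (purine↔pyrimidine): 8 A→C.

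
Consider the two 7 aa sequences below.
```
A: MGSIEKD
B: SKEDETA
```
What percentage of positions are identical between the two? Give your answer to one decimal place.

14.3%

Mismatches at positions 1, 2, 3, 4, 6, 7 (1-based): 6 of 7.
Identical positions: 1/7 = 14.29% → 14.3%.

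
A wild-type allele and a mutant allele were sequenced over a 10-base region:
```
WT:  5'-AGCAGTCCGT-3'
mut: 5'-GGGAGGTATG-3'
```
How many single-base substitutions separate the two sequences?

Comparing position by position, 7 bases differ: 1 (A/G), 3 (C/G), 6 (T/G), 7 (C/T), 8 (C/A), 9 (G/T), 10 (T/G).

7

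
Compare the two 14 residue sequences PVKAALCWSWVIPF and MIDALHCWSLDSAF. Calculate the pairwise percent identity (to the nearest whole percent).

9 positions differ (1, 2, 3, 5, 6, 10, 11, 12, 13), so 5 of 14 match: 5/14 = 35.71%.

36%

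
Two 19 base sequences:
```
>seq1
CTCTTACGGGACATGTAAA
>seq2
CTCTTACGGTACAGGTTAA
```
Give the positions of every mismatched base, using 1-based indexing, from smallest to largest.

Scanning 1-based: 10: G/T; 14: T/G; 17: A/T.

10, 14, 17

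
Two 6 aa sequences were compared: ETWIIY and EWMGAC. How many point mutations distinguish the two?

The sequences differ at residues 2, 3, 4, 5, 6 (1-based) — 5 in total.

5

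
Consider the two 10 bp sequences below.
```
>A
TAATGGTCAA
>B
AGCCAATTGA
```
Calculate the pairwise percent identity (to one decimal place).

20.0%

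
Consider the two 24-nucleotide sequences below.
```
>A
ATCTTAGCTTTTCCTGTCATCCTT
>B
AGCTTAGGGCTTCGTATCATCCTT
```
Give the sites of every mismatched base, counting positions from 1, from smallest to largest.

Differences at site 2 (T→G), site 8 (C→G), site 9 (T→G), site 10 (T→C), site 14 (C→G), site 16 (G→A).

2, 8, 9, 10, 14, 16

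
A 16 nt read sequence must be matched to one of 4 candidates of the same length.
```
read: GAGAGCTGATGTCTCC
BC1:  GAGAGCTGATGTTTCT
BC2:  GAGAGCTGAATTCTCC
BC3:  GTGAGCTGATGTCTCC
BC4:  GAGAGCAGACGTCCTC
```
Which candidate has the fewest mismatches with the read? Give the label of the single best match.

BC3

BC1 differs at 2 sites; BC2 differs at 2 sites; BC3 differs at 1 site; BC4 differs at 4 sites. The closest is BC3.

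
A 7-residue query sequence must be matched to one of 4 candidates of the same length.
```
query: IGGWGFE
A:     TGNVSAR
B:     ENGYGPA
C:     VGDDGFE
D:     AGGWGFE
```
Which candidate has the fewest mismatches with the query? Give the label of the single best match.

D

A differs at 6 positions; B differs at 5 positions; C differs at 3 positions; D differs at 1 position. The closest is D.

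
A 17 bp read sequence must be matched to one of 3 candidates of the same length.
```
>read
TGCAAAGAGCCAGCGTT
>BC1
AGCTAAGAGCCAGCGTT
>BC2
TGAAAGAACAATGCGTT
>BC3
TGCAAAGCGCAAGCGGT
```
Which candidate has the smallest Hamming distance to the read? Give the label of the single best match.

Hamming distances to read — BC1: 2; BC2: 7; BC3: 3.
Smallest is BC1 with 2 mismatches.

BC1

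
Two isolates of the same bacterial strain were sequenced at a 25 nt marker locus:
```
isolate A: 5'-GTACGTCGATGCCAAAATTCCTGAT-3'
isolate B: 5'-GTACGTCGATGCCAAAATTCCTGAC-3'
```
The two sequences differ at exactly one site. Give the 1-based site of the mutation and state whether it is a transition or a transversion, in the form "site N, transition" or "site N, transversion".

Site 25 changes T→C. T is a pyrimidine and C is a pyrimidine, so this is a transition.

site 25, transition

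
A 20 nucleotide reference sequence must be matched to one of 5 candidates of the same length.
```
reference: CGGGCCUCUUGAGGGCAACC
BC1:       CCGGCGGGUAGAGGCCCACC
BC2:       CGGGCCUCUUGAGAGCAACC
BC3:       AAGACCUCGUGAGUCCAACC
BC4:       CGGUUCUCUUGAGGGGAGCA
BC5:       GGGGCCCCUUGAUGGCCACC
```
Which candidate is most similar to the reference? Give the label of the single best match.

BC2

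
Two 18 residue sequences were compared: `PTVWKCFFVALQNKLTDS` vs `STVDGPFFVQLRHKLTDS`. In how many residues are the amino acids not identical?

7

Mismatches (1-based): residue 1: P→S; residue 4: W→D; residue 5: K→G; residue 6: C→P; residue 10: A→Q; residue 12: Q→R; residue 13: N→H.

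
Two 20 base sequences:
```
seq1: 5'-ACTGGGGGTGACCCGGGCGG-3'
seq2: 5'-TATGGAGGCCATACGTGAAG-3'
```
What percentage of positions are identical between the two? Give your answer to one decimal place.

Mismatches at positions 1, 2, 6, 9, 10, 12, 13, 16, 18, 19 (1-based): 10 of 20.
Identical positions: 10/20 = 50% → 50.0%.

50.0%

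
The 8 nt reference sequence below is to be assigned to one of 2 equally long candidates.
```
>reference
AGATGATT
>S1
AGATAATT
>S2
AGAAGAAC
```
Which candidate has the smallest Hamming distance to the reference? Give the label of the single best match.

Hamming distances to reference — S1: 1; S2: 3.
Smallest is S1 with 1 mismatch.

S1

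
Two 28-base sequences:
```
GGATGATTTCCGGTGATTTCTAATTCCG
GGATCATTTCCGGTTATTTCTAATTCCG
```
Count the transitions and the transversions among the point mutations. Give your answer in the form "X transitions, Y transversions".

0 transitions, 2 transversions

Transitions (purine↔purine or pyrimidine↔pyrimidine): none.
Transversions (purine↔pyrimidine): 5 G→C, 15 G→T.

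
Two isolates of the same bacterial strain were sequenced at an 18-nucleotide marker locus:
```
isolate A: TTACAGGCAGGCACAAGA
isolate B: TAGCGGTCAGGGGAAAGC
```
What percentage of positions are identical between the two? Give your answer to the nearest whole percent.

56%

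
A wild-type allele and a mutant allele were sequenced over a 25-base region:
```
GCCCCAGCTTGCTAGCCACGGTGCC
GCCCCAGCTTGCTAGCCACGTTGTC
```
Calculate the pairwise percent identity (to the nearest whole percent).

2 positions differ (21, 24), so 23 of 25 match: 23/25 = 92%.

92%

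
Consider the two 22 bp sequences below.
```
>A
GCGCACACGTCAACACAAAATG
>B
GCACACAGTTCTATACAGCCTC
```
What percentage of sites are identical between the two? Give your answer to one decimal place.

59.1%

9 positions differ (3, 8, 9, 12, 14, 18, 19, 20, 22), so 13 of 22 match: 13/22 = 59.09%.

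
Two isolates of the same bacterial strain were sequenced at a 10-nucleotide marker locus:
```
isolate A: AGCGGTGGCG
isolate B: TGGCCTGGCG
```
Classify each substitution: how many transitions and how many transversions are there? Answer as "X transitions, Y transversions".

0 transitions, 4 transversions

Mismatches (1-based):
base 1: A→T (purine→pyrimidine, transversion)
base 3: C→G (pyrimidine→purine, transversion)
base 4: G→C (purine→pyrimidine, transversion)
base 5: G→C (purine→pyrimidine, transversion)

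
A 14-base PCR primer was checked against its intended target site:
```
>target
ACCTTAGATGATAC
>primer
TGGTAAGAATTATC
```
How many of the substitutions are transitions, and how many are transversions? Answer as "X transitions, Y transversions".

0 transitions, 9 transversions

Transitions (purine↔purine or pyrimidine↔pyrimidine): none.
Transversions (purine↔pyrimidine): 1 A→T, 2 C→G, 3 C→G, 5 T→A, 9 T→A, 10 G→T, 11 A→T, 12 T→A, 13 A→T.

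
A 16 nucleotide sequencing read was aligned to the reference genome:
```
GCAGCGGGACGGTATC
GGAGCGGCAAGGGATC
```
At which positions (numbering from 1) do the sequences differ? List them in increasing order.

Differences at position 2 (C→G), position 8 (G→C), position 10 (C→A), position 13 (T→G).

2, 8, 10, 13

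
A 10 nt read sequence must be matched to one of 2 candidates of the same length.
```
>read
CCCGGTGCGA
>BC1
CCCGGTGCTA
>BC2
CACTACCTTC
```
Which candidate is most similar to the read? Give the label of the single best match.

Hamming distances to read — BC1: 1; BC2: 8.
Smallest is BC1 with 1 mismatch.

BC1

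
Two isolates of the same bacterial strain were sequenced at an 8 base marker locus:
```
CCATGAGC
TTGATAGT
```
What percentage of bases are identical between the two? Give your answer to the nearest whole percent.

Mismatches at positions 1, 2, 3, 4, 5, 8 (1-based): 6 of 8.
Identical positions: 2/8 = 25% → 25%.

25%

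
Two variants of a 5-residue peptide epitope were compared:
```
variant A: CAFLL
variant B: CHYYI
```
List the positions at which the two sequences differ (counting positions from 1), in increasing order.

2, 3, 4, 5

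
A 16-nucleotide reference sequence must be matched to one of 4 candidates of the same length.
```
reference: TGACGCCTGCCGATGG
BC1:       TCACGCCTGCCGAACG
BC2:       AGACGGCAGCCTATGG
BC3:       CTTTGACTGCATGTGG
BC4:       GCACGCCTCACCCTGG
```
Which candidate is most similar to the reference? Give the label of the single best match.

BC1

BC1 differs at 3 bases; BC2 differs at 4 bases; BC3 differs at 8 bases; BC4 differs at 6 bases. The closest is BC1.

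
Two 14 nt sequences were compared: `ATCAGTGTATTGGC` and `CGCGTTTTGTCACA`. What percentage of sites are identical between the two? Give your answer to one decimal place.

10 positions differ (1, 2, 4, 5, 7, 9, 11, 12, 13, 14), so 4 of 14 match: 4/14 = 28.57%.

28.6%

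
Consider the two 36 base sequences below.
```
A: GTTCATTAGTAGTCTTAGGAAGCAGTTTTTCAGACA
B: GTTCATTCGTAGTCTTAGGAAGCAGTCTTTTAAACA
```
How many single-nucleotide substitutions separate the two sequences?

4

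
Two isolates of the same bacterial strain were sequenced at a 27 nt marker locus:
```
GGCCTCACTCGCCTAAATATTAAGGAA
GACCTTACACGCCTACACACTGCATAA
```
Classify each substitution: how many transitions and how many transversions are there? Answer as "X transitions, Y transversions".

6 transitions, 4 transversions

Mismatches (1-based):
base 2: G→A (purine→purine, transition)
base 6: C→T (pyrimidine→pyrimidine, transition)
base 9: T→A (pyrimidine→purine, transversion)
base 16: A→C (purine→pyrimidine, transversion)
base 18: T→C (pyrimidine→pyrimidine, transition)
base 20: T→C (pyrimidine→pyrimidine, transition)
base 22: A→G (purine→purine, transition)
base 23: A→C (purine→pyrimidine, transversion)
base 24: G→A (purine→purine, transition)
base 25: G→T (purine→pyrimidine, transversion)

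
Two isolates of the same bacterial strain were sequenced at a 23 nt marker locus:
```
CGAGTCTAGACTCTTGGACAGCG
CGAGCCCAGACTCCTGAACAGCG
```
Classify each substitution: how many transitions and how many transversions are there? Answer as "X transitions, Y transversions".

Mismatches (1-based):
position 5: T→C (pyrimidine→pyrimidine, transition)
position 7: T→C (pyrimidine→pyrimidine, transition)
position 14: T→C (pyrimidine→pyrimidine, transition)
position 17: G→A (purine→purine, transition)

4 transitions, 0 transversions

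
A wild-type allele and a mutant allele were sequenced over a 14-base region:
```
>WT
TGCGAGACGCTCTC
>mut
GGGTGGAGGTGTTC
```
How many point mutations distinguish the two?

8

The sequences differ at sites 1, 3, 4, 5, 8, 10, 11, 12 (1-based) — 8 in total.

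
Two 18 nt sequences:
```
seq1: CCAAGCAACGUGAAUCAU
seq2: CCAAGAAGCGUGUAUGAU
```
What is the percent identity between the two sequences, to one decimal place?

77.8%

Mismatches at positions 6, 8, 13, 16 (1-based): 4 of 18.
Identical positions: 14/18 = 77.78% → 77.8%.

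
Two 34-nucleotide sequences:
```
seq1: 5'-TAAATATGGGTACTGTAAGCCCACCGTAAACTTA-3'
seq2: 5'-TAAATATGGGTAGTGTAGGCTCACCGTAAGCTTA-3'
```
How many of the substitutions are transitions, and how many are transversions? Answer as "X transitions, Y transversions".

Mismatches (1-based):
position 13: C→G (pyrimidine→purine, transversion)
position 18: A→G (purine→purine, transition)
position 21: C→T (pyrimidine→pyrimidine, transition)
position 30: A→G (purine→purine, transition)

3 transitions, 1 transversion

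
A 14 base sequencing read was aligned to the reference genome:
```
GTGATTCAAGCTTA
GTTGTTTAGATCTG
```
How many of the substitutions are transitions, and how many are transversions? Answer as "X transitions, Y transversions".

7 transitions, 1 transversion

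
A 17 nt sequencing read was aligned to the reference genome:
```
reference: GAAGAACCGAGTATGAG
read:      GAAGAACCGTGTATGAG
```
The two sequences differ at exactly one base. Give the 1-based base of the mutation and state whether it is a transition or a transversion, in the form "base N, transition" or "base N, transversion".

Base 10 changes A→T. A is a purine and T is a pyrimidine, so this is a transversion.

base 10, transversion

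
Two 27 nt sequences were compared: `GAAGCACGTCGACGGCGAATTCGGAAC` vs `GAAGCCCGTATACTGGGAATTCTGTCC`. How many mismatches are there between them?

8

Comparing position by position, 8 sites differ: 6 (A/C), 10 (C/A), 11 (G/T), 14 (G/T), 16 (C/G), 23 (G/T), 25 (A/T), 26 (A/C).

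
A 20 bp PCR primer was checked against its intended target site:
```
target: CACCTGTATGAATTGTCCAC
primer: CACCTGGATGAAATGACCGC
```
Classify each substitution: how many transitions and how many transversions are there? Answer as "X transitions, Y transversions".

1 transition, 3 transversions

Mismatches (1-based):
base 7: T→G (pyrimidine→purine, transversion)
base 13: T→A (pyrimidine→purine, transversion)
base 16: T→A (pyrimidine→purine, transversion)
base 19: A→G (purine→purine, transition)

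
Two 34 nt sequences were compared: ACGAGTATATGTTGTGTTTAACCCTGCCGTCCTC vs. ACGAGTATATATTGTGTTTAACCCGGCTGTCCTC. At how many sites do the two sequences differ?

Mismatches (1-based): site 11: G→A; site 25: T→G; site 28: C→T.

3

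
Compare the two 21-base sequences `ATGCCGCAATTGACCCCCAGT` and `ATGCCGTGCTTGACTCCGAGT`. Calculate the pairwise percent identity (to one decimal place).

76.2%

5 positions differ (7, 8, 9, 15, 18), so 16 of 21 match: 16/21 = 76.19%.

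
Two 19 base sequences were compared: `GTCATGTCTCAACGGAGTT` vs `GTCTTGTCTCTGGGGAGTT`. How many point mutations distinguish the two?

4

Mismatches (1-based): site 4: A→T; site 11: A→T; site 12: A→G; site 13: C→G.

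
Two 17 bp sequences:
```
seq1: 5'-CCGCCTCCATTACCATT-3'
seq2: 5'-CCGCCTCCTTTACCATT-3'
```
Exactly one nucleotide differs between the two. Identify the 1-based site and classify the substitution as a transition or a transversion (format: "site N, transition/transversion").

The sequences differ only at site 9: A→T (purine→pyrimidine), a transversion.

site 9, transversion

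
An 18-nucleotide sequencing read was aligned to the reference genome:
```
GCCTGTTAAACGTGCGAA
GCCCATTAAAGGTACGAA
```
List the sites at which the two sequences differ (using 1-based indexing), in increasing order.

4, 5, 11, 14

Differences at site 4 (T→C), site 5 (G→A), site 11 (C→G), site 14 (G→A).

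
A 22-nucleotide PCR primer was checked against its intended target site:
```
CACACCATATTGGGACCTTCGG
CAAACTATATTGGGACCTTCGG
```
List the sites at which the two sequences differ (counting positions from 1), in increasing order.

3, 6

Differences at site 3 (C→A), site 6 (C→T).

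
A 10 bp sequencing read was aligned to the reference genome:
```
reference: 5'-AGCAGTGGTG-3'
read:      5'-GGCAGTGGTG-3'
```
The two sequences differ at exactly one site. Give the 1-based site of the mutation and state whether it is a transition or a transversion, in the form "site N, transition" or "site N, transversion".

Site 1 changes A→G. A is a purine and G is a purine, so this is a transition.

site 1, transition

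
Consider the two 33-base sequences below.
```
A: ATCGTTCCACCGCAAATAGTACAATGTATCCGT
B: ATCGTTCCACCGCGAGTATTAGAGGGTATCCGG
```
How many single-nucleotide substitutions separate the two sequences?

7

The sequences differ at sites 14, 16, 19, 22, 24, 25, 33 (1-based) — 7 in total.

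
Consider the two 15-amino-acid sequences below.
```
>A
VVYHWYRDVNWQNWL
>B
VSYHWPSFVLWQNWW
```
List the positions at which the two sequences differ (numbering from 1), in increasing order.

2, 6, 7, 8, 10, 15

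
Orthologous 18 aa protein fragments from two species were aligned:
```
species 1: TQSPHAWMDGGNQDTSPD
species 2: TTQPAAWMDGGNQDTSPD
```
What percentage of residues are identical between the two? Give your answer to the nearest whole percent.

Mismatches at positions 2, 3, 5 (1-based): 3 of 18.
Identical positions: 15/18 = 83.33% → 83%.

83%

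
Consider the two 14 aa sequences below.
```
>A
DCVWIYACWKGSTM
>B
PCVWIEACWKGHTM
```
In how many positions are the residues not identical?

Mismatches (1-based): position 1: D→P; position 6: Y→E; position 12: S→H.

3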